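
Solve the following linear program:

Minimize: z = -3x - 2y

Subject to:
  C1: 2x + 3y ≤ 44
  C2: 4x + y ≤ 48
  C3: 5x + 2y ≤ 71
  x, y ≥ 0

Evaluate the objective at each vertex of the feasible region:
  z(0, 0) = 0
  z(12, 0) = -36
  z(10, 8) = -46  ←
  z(0, 14.67) = -29.33
The minimum is at x = 10, y = 8.

x = 10, y = 8, z = -46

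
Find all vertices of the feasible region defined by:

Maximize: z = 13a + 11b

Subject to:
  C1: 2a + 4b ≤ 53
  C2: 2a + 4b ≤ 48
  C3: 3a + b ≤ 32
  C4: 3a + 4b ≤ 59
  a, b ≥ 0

(0, 0), (10.67, 0), (8, 8), (0, 12)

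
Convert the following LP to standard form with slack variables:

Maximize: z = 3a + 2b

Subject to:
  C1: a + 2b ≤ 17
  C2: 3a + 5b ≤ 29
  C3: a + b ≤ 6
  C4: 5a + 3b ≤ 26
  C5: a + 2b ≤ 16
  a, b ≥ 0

max z = 3a + 2b

s.t.
  a + 2b + s1 = 17
  3a + 5b + s2 = 29
  a + b + s3 = 6
  5a + 3b + s4 = 26
  a + 2b + s5 = 16
  a, b, s1, s2, s3, s4, s5 ≥ 0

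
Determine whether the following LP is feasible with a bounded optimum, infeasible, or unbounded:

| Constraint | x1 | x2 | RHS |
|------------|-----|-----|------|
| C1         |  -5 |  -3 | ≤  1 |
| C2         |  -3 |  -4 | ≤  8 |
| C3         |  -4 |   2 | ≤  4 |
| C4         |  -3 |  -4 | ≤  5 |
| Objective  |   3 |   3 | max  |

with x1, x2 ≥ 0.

Unbounded (objective can increase without bound)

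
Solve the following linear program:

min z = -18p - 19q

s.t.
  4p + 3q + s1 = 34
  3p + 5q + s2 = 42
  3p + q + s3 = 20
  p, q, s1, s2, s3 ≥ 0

Evaluate the objective at each vertex of the feasible region:
  z(0, 0) = 0
  z(6.667, 0) = -120
  z(5.2, 4.4) = -177.2
  z(4, 6) = -186  ←
  z(0, 8.4) = -159.6
The minimum is at p = 4, q = 6.

p = 4, q = 6, z = -186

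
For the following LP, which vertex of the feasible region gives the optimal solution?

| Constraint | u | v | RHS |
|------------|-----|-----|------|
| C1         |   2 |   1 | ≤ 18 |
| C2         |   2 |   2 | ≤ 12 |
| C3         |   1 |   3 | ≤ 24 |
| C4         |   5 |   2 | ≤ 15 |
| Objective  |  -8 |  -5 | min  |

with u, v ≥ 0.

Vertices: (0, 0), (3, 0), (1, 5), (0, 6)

Evaluate the objective at each vertex of the feasible region:
  z(0, 0) = 0
  z(3, 0) = -24
  z(1, 5) = -33  ←
  z(0, 6) = -30
The minimum is at u = 1, v = 5.

(1, 5)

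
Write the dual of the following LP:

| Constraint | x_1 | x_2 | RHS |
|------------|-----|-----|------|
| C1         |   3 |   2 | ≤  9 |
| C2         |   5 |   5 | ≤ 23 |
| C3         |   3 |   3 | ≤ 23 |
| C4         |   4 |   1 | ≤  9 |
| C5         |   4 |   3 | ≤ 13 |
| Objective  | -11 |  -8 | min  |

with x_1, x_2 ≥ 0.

Primal min cᵀx s.t. Ax ≤ b, x ≥ 0  →  Dual max −bᵀy s.t. Aᵀy ≥ −c, y ≥ 0.

Maximize: z = -9y1 - 23y2 - 23y3 - 9y4 - 13y5

Subject to:
  3y1 + 5y2 + 3y3 + 4y4 + 4y5 ≥ 11
  2y1 + 5y2 + 3y3 + y4 + 3y5 ≥ 8
  y1, y2, y3, y4, y5 ≥ 0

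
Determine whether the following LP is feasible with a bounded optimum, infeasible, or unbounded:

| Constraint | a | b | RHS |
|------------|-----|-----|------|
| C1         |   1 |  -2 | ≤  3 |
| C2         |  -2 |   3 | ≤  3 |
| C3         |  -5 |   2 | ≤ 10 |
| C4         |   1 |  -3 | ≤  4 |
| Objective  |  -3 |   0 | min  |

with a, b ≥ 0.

Unbounded (objective can decrease without bound)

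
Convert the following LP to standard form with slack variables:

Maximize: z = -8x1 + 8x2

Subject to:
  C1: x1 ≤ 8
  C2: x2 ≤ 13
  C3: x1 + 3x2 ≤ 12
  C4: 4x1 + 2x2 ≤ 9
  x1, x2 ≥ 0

max z = -8x1 + 8x2

s.t.
  x1 + s1 = 8
  x2 + s2 = 13
  x1 + 3x2 + s3 = 12
  4x1 + 2x2 + s4 = 9
  x1, x2, s1, s2, s3, s4 ≥ 0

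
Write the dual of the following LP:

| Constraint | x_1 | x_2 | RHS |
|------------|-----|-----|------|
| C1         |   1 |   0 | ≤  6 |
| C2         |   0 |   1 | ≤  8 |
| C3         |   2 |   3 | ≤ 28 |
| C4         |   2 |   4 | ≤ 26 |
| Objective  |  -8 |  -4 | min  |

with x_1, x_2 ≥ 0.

Primal min cᵀx s.t. Ax ≤ b, x ≥ 0  →  Dual max −bᵀy s.t. Aᵀy ≥ −c, y ≥ 0.

Maximize: z = -6y1 - 8y2 - 28y3 - 26y4

Subject to:
  y1 + 2y3 + 2y4 ≥ 8
  y2 + 3y3 + 4y4 ≥ 4
  y1, y2, y3, y4 ≥ 0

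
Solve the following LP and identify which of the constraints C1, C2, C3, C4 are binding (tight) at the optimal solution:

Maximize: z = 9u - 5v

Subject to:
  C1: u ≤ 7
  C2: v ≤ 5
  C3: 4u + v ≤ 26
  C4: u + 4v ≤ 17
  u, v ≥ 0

At u = 6.5, v = 0, compute slack b - a·x for each constraint:
  C1: 7 − 6.5 = 0.5  (slack)
  C2: 5 − 0 = 5  (slack)
  C3: 26 − 26 = 0  (binding)
  C4: 17 − 6.5 = 10.5  (slack)

Optimal: u = 6.5, v = 0
Binding: C3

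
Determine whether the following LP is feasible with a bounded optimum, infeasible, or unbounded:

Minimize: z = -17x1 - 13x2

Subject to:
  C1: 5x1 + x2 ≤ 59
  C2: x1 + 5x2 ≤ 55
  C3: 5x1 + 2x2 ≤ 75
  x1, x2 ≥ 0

Feasible with a bounded optimal solution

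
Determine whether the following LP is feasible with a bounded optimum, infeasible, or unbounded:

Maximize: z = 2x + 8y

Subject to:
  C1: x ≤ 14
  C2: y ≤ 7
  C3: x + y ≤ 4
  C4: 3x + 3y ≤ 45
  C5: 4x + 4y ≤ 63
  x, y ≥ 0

Feasible with a bounded optimal solution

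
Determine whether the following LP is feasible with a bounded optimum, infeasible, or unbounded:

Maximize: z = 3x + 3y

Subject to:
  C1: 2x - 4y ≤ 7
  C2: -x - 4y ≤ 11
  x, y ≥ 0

Unbounded (objective can increase without bound)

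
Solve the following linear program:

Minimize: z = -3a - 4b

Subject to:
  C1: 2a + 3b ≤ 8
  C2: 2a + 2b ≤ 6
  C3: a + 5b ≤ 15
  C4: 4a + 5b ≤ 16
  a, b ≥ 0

Evaluate the objective at each vertex of the feasible region:
  z(0, 0) = 0
  z(3, 0) = -9
  z(1, 2) = -11  ←
  z(0, 2.667) = -10.67
The minimum is at a = 1, b = 2.

a = 1, b = 2, z = -11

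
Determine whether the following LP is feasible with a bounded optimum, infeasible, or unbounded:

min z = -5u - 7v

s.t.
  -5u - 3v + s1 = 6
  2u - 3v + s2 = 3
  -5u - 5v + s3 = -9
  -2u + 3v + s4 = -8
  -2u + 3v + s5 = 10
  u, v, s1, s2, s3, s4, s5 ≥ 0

Infeasible (no feasible solution exists)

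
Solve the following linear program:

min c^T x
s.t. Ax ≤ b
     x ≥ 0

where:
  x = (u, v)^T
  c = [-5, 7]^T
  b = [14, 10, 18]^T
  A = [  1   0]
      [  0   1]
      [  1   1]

Evaluate the objective at each vertex of the feasible region:
  z(0, 0) = 0
  z(14, 0) = -70  ←
  z(14, 4) = -42
  z(8, 10) = 30
  z(0, 10) = 70
The minimum is at u = 14, v = 0.

u = 14, v = 0, z = -70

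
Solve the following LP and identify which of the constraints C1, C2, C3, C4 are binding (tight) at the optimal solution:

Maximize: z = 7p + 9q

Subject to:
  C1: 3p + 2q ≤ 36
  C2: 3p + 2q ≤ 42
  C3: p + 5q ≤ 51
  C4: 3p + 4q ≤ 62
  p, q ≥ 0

At p = 6, q = 9, compute slack b - a·x for each constraint:
  C1: 36 − 36 = 0  (binding)
  C2: 42 − 36 = 6  (slack)
  C3: 51 − 51 = 0  (binding)
  C4: 62 − 54 = 8  (slack)

Optimal: p = 6, q = 9
Binding: C1, C3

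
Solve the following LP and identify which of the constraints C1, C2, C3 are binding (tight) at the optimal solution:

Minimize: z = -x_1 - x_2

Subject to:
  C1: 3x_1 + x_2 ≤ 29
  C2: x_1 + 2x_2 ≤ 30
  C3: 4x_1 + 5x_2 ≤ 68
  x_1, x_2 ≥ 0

At x_1 = 7, x_2 = 8, compute slack b - a·x for each constraint:
  C1: 29 − 29 = 0  (binding)
  C2: 30 − 23 = 7  (slack)
  C3: 68 − 68 = 0  (binding)

Optimal: x_1 = 7, x_2 = 8
Binding: C1, C3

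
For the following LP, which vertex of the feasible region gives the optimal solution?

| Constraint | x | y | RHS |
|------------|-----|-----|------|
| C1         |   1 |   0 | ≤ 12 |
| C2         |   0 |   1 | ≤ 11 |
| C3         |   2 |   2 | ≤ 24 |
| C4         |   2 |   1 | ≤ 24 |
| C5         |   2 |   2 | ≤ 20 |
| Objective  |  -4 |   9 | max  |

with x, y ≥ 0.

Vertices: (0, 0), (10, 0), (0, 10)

Evaluate the objective at each vertex of the feasible region:
  z(0, 0) = 0
  z(10, 0) = -40
  z(0, 10) = 90  ←
The maximum is at x = 0, y = 10.

(0, 10)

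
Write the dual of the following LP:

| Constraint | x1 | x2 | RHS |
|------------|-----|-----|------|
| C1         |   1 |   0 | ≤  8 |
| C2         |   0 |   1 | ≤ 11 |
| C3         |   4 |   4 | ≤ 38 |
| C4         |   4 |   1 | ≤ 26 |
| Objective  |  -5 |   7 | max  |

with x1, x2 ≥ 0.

Primal max cᵀx s.t. Ax ≤ b, x ≥ 0  →  Dual min bᵀy s.t. Aᵀy ≥ c, y ≥ 0.

Minimize: z = 8y1 + 11y2 + 38y3 + 26y4

Subject to:
  y1 + 4y3 + 4y4 ≥ -5
  y2 + 4y3 + y4 ≥ 7
  y1, y2, y3, y4 ≥ 0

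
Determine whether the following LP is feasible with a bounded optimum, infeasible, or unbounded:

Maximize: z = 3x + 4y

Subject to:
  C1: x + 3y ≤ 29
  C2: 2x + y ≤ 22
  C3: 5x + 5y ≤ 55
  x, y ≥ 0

Feasible with a bounded optimal solution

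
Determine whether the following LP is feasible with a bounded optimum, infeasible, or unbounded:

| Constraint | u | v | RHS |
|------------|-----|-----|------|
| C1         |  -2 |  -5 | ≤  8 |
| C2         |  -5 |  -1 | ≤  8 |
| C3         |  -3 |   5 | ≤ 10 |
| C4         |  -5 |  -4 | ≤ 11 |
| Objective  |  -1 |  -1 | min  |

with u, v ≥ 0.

Unbounded (objective can decrease without bound)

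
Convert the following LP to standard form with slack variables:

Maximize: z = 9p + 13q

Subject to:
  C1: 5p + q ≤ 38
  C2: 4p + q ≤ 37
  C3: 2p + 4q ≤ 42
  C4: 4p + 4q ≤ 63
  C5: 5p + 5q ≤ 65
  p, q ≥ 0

max z = 9p + 13q

s.t.
  5p + q + s1 = 38
  4p + q + s2 = 37
  2p + 4q + s3 = 42
  4p + 4q + s4 = 63
  5p + 5q + s5 = 65
  p, q, s1, s2, s3, s4, s5 ≥ 0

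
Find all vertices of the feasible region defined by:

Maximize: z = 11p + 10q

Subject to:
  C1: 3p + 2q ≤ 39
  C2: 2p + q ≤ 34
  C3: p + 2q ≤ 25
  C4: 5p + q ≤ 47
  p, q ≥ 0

(0, 0), (9.4, 0), (7.857, 7.714), (7, 9), (0, 12.5)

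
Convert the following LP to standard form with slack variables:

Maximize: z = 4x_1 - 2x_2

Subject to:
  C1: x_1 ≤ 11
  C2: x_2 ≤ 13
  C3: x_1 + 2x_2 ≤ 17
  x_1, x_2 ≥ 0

max z = 4x_1 - 2x_2

s.t.
  x_1 + s1 = 11
  x_2 + s2 = 13
  x_1 + 2x_2 + s3 = 17
  x_1, x_2, s1, s2, s3 ≥ 0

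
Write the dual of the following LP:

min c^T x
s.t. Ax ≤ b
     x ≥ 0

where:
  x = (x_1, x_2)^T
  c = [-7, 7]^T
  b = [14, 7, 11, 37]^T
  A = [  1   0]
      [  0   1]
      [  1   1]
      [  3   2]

Primal min cᵀx s.t. Ax ≤ b, x ≥ 0  →  Dual max −bᵀy s.t. Aᵀy ≥ −c, y ≥ 0.

Maximize: z = -14y1 - 7y2 - 11y3 - 37y4

Subject to:
  y1 + y3 + 3y4 ≥ 7
  y2 + y3 + 2y4 ≥ -7
  y1, y2, y3, y4 ≥ 0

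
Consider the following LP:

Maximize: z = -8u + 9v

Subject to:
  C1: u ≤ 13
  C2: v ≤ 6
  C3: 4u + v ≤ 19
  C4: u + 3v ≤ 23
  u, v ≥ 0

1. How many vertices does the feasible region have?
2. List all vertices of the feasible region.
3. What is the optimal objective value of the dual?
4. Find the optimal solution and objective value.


1. 4
2. (0, 0), (4.75, 0), (3.25, 6), (0, 6)
3. 54
4. u = 0, v = 6, z = 54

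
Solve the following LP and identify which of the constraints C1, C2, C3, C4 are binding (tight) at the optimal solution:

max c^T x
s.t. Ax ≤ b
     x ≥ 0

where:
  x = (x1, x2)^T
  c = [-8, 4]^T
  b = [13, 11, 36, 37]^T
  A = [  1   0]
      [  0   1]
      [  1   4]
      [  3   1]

At x1 = 0, x2 = 9, compute slack b - a·x for each constraint:
  C1: 13 − 0 = 13  (slack)
  C2: 11 − 9 = 2  (slack)
  C3: 36 − 36 = 0  (binding)
  C4: 37 − 9 = 28  (slack)

Optimal: x1 = 0, x2 = 9
Binding: C3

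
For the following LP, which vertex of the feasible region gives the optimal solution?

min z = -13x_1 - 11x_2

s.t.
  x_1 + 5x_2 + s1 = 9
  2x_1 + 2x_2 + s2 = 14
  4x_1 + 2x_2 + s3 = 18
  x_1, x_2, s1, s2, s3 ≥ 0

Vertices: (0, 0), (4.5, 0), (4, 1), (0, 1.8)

Evaluate the objective at each vertex of the feasible region:
  z(0, 0) = 0
  z(4.5, 0) = -58.5
  z(4, 1) = -63  ←
  z(0, 1.8) = -19.8
The minimum is at x_1 = 4, x_2 = 1.

(4, 1)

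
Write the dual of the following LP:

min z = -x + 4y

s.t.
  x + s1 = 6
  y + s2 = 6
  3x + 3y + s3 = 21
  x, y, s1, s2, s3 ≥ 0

Primal min cᵀx s.t. Ax ≤ b, x ≥ 0  →  Dual max −bᵀy s.t. Aᵀy ≥ −c, y ≥ 0.

Maximize: z = -6y1 - 6y2 - 21y3

Subject to:
  y1 + 3y3 ≥ 1
  y2 + 3y3 ≥ -4
  y1, y2, y3 ≥ 0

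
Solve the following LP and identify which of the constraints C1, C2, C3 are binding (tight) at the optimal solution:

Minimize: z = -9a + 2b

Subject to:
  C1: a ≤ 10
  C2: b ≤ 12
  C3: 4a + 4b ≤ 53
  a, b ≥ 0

At a = 10, b = 0, compute slack b - a·x for each constraint:
  C1: 10 − 10 = 0  (binding)
  C2: 12 − 0 = 12  (slack)
  C3: 53 − 40 = 13  (slack)

Optimal: a = 10, b = 0
Binding: C1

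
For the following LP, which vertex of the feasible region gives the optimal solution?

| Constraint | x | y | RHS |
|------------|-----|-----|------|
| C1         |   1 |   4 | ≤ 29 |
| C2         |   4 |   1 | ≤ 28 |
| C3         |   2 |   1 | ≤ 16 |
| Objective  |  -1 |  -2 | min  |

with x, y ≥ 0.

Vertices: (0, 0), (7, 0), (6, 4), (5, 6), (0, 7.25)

Evaluate the objective at each vertex of the feasible region:
  z(0, 0) = 0
  z(7, 0) = -7
  z(6, 4) = -14
  z(5, 6) = -17  ←
  z(0, 7.25) = -14.5
The minimum is at x = 5, y = 6.

(5, 6)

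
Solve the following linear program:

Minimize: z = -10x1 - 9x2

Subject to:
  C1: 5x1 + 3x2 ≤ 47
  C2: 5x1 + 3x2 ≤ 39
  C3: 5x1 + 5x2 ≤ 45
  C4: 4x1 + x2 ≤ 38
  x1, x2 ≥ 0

Evaluate the objective at each vertex of the feasible region:
  z(0, 0) = 0
  z(7.8, 0) = -78
  z(6, 3) = -87  ←
  z(0, 9) = -81
The minimum is at x1 = 6, x2 = 3.

x1 = 6, x2 = 3, z = -87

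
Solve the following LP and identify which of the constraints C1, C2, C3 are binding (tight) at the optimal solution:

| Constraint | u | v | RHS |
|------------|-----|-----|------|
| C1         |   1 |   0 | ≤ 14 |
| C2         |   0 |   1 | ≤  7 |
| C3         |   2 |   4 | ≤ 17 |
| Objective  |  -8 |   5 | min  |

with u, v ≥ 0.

At u = 8.5, v = 0, compute slack b - a·x for each constraint:
  C1: 14 − 8.5 = 5.5  (slack)
  C2: 7 − 0 = 7  (slack)
  C3: 17 − 17 = 0  (binding)

Optimal: u = 8.5, v = 0
Binding: C3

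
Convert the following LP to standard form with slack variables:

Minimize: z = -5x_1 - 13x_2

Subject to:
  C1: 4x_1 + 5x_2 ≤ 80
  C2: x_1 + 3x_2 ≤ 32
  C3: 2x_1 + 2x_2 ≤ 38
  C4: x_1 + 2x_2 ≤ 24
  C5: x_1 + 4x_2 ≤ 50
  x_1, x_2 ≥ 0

min z = -5x_1 - 13x_2

s.t.
  4x_1 + 5x_2 + s1 = 80
  x_1 + 3x_2 + s2 = 32
  2x_1 + 2x_2 + s3 = 38
  x_1 + 2x_2 + s4 = 24
  x_1 + 4x_2 + s5 = 50
  x_1, x_2, s1, s2, s3, s4, s5 ≥ 0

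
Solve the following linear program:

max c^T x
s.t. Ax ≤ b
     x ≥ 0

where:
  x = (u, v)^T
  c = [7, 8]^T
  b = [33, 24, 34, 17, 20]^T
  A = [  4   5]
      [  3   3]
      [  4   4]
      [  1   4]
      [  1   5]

Evaluate the objective at each vertex of the feasible region:
  z(0, 0) = 0
  z(8, 0) = 56
  z(7, 1) = 57  ←
  z(4.333, 3.133) = 55.4
  z(0, 4) = 32
The maximum is at u = 7, v = 1.

u = 7, v = 1, z = 57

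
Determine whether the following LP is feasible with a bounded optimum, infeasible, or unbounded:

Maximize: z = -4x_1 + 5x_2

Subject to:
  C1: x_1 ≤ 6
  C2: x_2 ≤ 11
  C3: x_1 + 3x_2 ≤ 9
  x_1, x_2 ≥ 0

Feasible with a bounded optimal solution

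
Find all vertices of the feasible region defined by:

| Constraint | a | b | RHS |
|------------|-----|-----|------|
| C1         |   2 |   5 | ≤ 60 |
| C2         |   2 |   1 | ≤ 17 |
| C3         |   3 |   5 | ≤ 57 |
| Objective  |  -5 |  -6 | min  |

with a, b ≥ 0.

(0, 0), (8.5, 0), (4, 9), (0, 11.4)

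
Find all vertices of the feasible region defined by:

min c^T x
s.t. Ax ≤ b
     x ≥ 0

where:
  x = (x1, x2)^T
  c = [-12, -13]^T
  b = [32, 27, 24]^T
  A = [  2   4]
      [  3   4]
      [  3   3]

(0, 0), (8, 0), (5, 3), (0, 6.75)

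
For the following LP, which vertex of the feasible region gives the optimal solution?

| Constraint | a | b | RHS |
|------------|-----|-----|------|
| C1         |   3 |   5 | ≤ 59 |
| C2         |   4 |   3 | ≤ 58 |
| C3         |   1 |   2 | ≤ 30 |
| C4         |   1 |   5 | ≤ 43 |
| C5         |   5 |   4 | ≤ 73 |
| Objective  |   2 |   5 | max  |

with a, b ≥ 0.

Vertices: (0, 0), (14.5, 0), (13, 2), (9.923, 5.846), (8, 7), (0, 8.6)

Evaluate the objective at each vertex of the feasible region:
  z(0, 0) = 0
  z(14.5, 0) = 29
  z(13, 2) = 36
  z(9.923, 5.846) = 49.08
  z(8, 7) = 51  ←
  z(0, 8.6) = 43
The maximum is at a = 8, b = 7.

(8, 7)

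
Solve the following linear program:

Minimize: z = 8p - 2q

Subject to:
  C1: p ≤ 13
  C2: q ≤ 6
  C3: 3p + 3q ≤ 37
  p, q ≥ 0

Evaluate the objective at each vertex of the feasible region:
  z(0, 0) = 0
  z(12.33, 0) = 98.67
  z(6.333, 6) = 38.67
  z(0, 6) = -12  ←
The minimum is at p = 0, q = 6.

p = 0, q = 6, z = -12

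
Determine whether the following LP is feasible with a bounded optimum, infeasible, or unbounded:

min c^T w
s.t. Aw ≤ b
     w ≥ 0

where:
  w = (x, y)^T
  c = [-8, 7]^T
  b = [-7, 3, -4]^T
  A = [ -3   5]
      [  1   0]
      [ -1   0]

Infeasible (no feasible solution exists)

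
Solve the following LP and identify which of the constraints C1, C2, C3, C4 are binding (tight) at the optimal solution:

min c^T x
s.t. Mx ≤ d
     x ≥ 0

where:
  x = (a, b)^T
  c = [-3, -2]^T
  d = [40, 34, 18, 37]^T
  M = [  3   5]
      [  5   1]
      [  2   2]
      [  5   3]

At a = 5, b = 4, compute slack b - a·x for each constraint:
  C1: 40 − 35 = 5  (slack)
  C2: 34 − 29 = 5  (slack)
  C3: 18 − 18 = 0  (binding)
  C4: 37 − 37 = 0  (binding)

Optimal: a = 5, b = 4
Binding: C3, C4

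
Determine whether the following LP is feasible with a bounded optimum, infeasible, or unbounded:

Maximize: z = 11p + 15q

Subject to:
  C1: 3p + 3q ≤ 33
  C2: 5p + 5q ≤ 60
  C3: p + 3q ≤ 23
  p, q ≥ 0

Feasible with a bounded optimal solution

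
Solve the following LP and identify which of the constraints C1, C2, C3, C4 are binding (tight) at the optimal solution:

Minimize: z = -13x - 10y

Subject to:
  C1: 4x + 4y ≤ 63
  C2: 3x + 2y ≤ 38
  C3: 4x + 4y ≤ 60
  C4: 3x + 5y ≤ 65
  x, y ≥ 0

At x = 8, y = 7, compute slack b - a·x for each constraint:
  C1: 63 − 60 = 3  (slack)
  C2: 38 − 38 = 0  (binding)
  C3: 60 − 60 = 0  (binding)
  C4: 65 − 59 = 6  (slack)

Optimal: x = 8, y = 7
Binding: C2, C3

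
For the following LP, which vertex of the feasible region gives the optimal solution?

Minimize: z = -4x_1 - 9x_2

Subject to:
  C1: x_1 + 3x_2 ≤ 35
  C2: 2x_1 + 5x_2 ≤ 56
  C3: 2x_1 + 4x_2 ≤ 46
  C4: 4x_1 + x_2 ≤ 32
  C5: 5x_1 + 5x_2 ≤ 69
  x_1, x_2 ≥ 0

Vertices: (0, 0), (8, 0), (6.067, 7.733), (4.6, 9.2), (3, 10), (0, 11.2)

Evaluate the objective at each vertex of the feasible region:
  z(0, 0) = 0
  z(8, 0) = -32
  z(6.067, 7.733) = -93.87
  z(4.6, 9.2) = -101.2
  z(3, 10) = -102  ←
  z(0, 11.2) = -100.8
The minimum is at x_1 = 3, x_2 = 10.

(3, 10)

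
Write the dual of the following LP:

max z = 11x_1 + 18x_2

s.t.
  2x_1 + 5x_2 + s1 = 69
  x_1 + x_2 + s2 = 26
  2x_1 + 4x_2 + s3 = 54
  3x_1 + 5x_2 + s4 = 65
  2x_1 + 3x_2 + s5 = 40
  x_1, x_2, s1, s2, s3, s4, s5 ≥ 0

Primal max cᵀx s.t. Ax ≤ b, x ≥ 0  →  Dual min bᵀy s.t. Aᵀy ≥ c, y ≥ 0.

Minimize: z = 69y1 + 26y2 + 54y3 + 65y4 + 40y5

Subject to:
  2y1 + y2 + 2y3 + 3y4 + 2y5 ≥ 11
  5y1 + y2 + 4y3 + 5y4 + 3y5 ≥ 18
  y1, y2, y3, y4, y5 ≥ 0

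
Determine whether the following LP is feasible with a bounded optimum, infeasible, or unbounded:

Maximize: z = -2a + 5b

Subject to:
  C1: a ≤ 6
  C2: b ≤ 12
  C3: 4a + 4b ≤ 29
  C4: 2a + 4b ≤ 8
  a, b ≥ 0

Feasible with a bounded optimal solution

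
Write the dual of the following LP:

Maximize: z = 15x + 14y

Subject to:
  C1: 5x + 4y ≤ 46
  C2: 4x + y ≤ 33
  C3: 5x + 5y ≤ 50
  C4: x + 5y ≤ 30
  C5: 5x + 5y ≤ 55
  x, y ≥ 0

Primal max cᵀx s.t. Ax ≤ b, x ≥ 0  →  Dual min bᵀy s.t. Aᵀy ≥ c, y ≥ 0.

Minimize: z = 46y1 + 33y2 + 50y3 + 30y4 + 55y5

Subject to:
  5y1 + 4y2 + 5y3 + y4 + 5y5 ≥ 15
  4y1 + y2 + 5y3 + 5y4 + 5y5 ≥ 14
  y1, y2, y3, y4, y5 ≥ 0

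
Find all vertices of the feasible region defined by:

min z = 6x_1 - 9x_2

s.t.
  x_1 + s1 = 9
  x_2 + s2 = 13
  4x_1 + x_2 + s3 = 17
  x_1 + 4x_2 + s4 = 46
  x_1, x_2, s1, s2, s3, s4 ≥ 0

(0, 0), (4.25, 0), (1.467, 11.13), (0, 11.5)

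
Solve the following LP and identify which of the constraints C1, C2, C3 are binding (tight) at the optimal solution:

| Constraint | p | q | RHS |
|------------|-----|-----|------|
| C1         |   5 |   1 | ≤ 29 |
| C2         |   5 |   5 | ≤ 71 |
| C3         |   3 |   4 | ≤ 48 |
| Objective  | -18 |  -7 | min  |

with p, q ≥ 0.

At p = 4, q = 9, compute slack b - a·x for each constraint:
  C1: 29 − 29 = 0  (binding)
  C2: 71 − 65 = 6  (slack)
  C3: 48 − 48 = 0  (binding)

Optimal: p = 4, q = 9
Binding: C1, C3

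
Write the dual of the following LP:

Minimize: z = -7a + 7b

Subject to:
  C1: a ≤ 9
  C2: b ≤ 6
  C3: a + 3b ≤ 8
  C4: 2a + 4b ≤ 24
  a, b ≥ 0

Primal min cᵀx s.t. Ax ≤ b, x ≥ 0  →  Dual max −bᵀy s.t. Aᵀy ≥ −c, y ≥ 0.

Maximize: z = -9y1 - 6y2 - 8y3 - 24y4

Subject to:
  y1 + y3 + 2y4 ≥ 7
  y2 + 3y3 + 4y4 ≥ -7
  y1, y2, y3, y4 ≥ 0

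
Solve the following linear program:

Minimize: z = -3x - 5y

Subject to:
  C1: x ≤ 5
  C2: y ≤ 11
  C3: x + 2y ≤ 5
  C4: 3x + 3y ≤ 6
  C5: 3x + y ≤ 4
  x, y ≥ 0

Evaluate the objective at each vertex of the feasible region:
  z(0, 0) = 0
  z(1.333, 0) = -4
  z(1, 1) = -8
  z(0, 2) = -10  ←
The minimum is at x = 0, y = 2.

x = 0, y = 2, z = -10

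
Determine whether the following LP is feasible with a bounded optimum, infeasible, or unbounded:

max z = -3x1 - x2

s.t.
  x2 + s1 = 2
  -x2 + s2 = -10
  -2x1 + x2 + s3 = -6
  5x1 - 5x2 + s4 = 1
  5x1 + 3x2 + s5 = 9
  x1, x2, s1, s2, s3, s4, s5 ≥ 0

Infeasible (no feasible solution exists)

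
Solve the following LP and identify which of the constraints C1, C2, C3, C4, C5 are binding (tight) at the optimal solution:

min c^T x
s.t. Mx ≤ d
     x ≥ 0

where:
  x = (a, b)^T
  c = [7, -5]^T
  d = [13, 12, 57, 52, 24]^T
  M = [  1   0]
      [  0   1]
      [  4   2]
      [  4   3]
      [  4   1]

At a = 0, b = 12, compute slack b - a·x for each constraint:
  C1: 13 − 0 = 13  (slack)
  C2: 12 − 12 = 0  (binding)
  C3: 57 − 24 = 33  (slack)
  C4: 52 − 36 = 16  (slack)
  C5: 24 − 12 = 12  (slack)

Optimal: a = 0, b = 12
Binding: C2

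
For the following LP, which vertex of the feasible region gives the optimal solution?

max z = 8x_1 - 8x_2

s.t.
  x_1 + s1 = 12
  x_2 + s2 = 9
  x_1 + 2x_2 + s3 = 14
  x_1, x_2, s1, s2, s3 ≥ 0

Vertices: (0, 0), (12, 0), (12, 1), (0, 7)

Evaluate the objective at each vertex of the feasible region:
  z(0, 0) = 0
  z(12, 0) = 96  ←
  z(12, 1) = 88
  z(0, 7) = -56
The maximum is at x_1 = 12, x_2 = 0.

(12, 0)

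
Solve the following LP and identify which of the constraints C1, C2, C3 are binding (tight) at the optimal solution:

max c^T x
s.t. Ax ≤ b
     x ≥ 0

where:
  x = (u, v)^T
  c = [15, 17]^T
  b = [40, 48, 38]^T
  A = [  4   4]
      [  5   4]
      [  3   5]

At u = 6, v = 4, compute slack b - a·x for each constraint:
  C1: 40 − 40 = 0  (binding)
  C2: 48 − 46 = 2  (slack)
  C3: 38 − 38 = 0  (binding)

Optimal: u = 6, v = 4
Binding: C1, C3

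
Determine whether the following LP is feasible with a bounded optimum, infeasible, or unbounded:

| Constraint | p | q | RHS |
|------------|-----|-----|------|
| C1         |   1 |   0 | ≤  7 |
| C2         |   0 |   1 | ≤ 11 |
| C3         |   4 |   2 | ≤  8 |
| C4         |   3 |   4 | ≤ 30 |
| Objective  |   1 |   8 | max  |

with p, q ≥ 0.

Feasible with a bounded optimal solution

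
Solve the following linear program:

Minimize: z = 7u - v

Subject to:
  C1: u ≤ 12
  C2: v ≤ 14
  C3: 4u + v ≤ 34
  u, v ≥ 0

Evaluate the objective at each vertex of the feasible region:
  z(0, 0) = 0
  z(8.5, 0) = 59.5
  z(5, 14) = 21
  z(0, 14) = -14  ←
The minimum is at u = 0, v = 14.

u = 0, v = 14, z = -14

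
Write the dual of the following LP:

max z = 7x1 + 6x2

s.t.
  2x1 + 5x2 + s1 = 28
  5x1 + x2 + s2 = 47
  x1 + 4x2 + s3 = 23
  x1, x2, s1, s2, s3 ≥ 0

Primal max cᵀx s.t. Ax ≤ b, x ≥ 0  →  Dual min bᵀy s.t. Aᵀy ≥ c, y ≥ 0.

Minimize: z = 28y1 + 47y2 + 23y3

Subject to:
  2y1 + 5y2 + y3 ≥ 7
  5y1 + y2 + 4y3 ≥ 6
  y1, y2, y3 ≥ 0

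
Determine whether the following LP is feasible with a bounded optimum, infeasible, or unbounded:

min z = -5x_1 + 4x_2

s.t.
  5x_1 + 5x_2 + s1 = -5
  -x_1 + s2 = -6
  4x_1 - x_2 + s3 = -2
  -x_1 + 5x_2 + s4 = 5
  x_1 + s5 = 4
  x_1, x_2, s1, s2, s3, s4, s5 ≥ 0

Infeasible (no feasible solution exists)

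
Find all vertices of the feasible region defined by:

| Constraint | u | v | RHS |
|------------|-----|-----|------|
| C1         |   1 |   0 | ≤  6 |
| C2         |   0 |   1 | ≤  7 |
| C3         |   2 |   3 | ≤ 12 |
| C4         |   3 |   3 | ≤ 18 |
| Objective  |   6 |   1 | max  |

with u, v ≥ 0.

(0, 0), (6, 0), (0, 4)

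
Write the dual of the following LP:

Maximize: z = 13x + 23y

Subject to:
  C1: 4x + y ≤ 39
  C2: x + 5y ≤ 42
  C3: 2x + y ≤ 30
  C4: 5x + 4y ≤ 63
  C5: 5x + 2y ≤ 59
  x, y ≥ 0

Primal max cᵀx s.t. Ax ≤ b, x ≥ 0  →  Dual min bᵀy s.t. Aᵀy ≥ c, y ≥ 0.

Minimize: z = 39y1 + 42y2 + 30y3 + 63y4 + 59y5

Subject to:
  4y1 + y2 + 2y3 + 5y4 + 5y5 ≥ 13
  y1 + 5y2 + y3 + 4y4 + 2y5 ≥ 23
  y1, y2, y3, y4, y5 ≥ 0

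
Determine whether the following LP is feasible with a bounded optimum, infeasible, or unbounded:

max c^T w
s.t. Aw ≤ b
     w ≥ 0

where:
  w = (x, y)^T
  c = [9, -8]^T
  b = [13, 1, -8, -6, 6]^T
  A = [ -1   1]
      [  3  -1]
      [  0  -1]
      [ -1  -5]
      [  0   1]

Infeasible (no feasible solution exists)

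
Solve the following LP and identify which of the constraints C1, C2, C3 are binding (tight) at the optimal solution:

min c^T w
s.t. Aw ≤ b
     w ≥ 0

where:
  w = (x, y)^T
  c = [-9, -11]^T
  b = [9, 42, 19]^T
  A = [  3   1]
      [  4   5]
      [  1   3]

At x = 1, y = 6, compute slack b - a·x for each constraint:
  C1: 9 − 9 = 0  (binding)
  C2: 42 − 34 = 8  (slack)
  C3: 19 − 19 = 0  (binding)

Optimal: x = 1, y = 6
Binding: C1, C3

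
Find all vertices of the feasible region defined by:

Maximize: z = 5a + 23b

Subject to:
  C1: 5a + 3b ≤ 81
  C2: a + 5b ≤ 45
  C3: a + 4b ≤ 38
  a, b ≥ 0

(0, 0), (16.2, 0), (12.35, 6.412), (10, 7), (0, 9)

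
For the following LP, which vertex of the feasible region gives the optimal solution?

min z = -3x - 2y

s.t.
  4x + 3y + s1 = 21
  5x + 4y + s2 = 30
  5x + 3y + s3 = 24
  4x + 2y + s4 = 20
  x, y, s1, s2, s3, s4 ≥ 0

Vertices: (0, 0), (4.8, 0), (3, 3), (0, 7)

Evaluate the objective at each vertex of the feasible region:
  z(0, 0) = 0
  z(4.8, 0) = -14.4
  z(3, 3) = -15  ←
  z(0, 7) = -14
The minimum is at x = 3, y = 3.

(3, 3)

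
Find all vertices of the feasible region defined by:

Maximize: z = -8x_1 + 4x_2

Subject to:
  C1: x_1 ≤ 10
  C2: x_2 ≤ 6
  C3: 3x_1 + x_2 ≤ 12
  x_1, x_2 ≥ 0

(0, 0), (4, 0), (2, 6), (0, 6)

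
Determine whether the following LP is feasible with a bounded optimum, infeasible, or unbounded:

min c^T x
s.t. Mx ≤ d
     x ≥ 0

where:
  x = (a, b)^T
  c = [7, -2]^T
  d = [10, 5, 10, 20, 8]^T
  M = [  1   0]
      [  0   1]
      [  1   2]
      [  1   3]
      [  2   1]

Feasible with a bounded optimal solution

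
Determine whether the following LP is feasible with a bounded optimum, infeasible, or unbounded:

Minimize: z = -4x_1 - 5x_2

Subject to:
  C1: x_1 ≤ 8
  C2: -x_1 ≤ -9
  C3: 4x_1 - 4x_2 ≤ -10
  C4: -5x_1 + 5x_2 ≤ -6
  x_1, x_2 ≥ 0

Infeasible (no feasible solution exists)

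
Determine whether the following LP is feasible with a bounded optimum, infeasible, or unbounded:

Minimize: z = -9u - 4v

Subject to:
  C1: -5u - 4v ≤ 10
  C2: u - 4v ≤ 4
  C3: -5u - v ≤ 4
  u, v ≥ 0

Unbounded (objective can decrease without bound)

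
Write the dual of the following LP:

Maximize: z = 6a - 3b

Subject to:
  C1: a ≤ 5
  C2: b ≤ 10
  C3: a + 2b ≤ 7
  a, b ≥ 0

Primal max cᵀx s.t. Ax ≤ b, x ≥ 0  →  Dual min bᵀy s.t. Aᵀy ≥ c, y ≥ 0.

Minimize: z = 5y1 + 10y2 + 7y3

Subject to:
  y1 + y3 ≥ 6
  y2 + 2y3 ≥ -3
  y1, y2, y3 ≥ 0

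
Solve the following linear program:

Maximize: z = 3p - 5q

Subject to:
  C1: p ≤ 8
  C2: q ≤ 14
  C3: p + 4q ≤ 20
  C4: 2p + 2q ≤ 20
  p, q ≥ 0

Evaluate the objective at each vertex of the feasible region:
  z(0, 0) = 0
  z(8, 0) = 24  ←
  z(8, 2) = 14
  z(6.667, 3.333) = 3.333
  z(0, 5) = -25
The maximum is at p = 8, q = 0.

p = 8, q = 0, z = 24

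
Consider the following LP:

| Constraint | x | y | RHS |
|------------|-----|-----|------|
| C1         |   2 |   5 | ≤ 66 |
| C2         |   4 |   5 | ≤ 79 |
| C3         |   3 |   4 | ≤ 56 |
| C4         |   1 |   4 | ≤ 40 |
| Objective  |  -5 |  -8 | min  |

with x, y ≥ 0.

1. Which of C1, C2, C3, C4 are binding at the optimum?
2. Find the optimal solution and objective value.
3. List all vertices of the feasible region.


1. C3, C4
2. x = 8, y = 8, z = -104
3. (0, 0), (18.67, 0), (8, 8), (0, 10)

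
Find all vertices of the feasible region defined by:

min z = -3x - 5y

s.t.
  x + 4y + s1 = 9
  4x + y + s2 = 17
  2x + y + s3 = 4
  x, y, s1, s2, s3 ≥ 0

(0, 0), (2, 0), (1, 2), (0, 2.25)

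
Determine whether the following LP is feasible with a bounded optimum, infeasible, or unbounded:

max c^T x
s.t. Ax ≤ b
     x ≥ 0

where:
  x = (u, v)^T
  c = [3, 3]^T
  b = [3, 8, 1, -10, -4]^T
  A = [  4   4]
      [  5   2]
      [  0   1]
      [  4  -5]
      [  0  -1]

Infeasible (no feasible solution exists)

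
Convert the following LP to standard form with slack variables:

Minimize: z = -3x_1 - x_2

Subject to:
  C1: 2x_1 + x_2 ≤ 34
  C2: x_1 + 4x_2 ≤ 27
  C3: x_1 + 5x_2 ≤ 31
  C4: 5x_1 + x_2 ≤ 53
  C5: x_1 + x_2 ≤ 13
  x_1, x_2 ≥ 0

min z = -3x_1 - x_2

s.t.
  2x_1 + x_2 + s1 = 34
  x_1 + 4x_2 + s2 = 27
  x_1 + 5x_2 + s3 = 31
  5x_1 + x_2 + s4 = 53
  x_1 + x_2 + s5 = 13
  x_1, x_2, s1, s2, s3, s4, s5 ≥ 0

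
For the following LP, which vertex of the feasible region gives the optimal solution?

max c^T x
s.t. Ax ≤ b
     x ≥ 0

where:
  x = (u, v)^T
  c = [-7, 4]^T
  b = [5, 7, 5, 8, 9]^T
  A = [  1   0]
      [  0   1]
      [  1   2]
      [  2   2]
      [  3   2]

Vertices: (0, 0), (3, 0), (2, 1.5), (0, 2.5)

Evaluate the objective at each vertex of the feasible region:
  z(0, 0) = 0
  z(3, 0) = -21
  z(2, 1.5) = -8
  z(0, 2.5) = 10  ←
The maximum is at u = 0, v = 2.5.

(0, 2.5)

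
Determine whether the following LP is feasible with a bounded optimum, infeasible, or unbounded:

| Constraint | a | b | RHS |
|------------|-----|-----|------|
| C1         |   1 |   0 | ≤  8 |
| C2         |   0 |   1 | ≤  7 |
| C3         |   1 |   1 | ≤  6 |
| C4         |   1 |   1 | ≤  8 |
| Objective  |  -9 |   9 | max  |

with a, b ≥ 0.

Feasible with a bounded optimal solution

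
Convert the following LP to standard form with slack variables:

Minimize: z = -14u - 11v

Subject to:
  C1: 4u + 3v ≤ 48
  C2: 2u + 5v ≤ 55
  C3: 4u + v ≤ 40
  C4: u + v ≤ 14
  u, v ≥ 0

min z = -14u - 11v

s.t.
  4u + 3v + s1 = 48
  2u + 5v + s2 = 55
  4u + v + s3 = 40
  u + v + s4 = 14
  u, v, s1, s2, s3, s4 ≥ 0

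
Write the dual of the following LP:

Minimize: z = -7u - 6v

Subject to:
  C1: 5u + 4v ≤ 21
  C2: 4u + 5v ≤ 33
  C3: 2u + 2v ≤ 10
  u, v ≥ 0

Primal min cᵀx s.t. Ax ≤ b, x ≥ 0  →  Dual max −bᵀy s.t. Aᵀy ≥ −c, y ≥ 0.

Maximize: z = -21y1 - 33y2 - 10y3

Subject to:
  5y1 + 4y2 + 2y3 ≥ 7
  4y1 + 5y2 + 2y3 ≥ 6
  y1, y2, y3 ≥ 0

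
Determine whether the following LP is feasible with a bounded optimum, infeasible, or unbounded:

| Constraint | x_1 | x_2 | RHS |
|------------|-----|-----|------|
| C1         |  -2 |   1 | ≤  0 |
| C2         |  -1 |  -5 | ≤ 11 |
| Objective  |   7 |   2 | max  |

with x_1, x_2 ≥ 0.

Unbounded (objective can increase without bound)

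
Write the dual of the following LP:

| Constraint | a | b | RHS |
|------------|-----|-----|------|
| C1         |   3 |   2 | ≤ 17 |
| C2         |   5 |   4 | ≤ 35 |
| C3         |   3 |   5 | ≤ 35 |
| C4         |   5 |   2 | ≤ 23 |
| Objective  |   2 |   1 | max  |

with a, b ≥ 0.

Primal max cᵀx s.t. Ax ≤ b, x ≥ 0  →  Dual min bᵀy s.t. Aᵀy ≥ c, y ≥ 0.

Minimize: z = 17y1 + 35y2 + 35y3 + 23y4

Subject to:
  3y1 + 5y2 + 3y3 + 5y4 ≥ 2
  2y1 + 4y2 + 5y3 + 2y4 ≥ 1
  y1, y2, y3, y4 ≥ 0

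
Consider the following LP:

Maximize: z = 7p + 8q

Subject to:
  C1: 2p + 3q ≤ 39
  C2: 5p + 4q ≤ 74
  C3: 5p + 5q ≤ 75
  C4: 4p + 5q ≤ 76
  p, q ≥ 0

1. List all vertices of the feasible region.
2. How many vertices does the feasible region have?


1. (0, 0), (14.8, 0), (14, 1), (6, 9), (0, 13)
2. 5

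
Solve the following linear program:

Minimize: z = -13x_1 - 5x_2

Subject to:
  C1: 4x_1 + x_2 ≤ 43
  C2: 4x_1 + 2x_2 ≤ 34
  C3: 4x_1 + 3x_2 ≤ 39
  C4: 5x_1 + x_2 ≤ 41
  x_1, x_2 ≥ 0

Evaluate the objective at each vertex of the feasible region:
  z(0, 0) = 0
  z(8.2, 0) = -106.6
  z(8, 1) = -109  ←
  z(6, 5) = -103
  z(0, 13) = -65
The minimum is at x_1 = 8, x_2 = 1.

x_1 = 8, x_2 = 1, z = -109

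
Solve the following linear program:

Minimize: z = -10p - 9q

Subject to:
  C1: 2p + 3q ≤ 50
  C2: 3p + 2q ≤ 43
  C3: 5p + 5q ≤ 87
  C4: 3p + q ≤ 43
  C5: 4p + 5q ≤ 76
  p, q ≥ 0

Evaluate the objective at each vertex of the feasible region:
  z(0, 0) = 0
  z(14.33, 0) = -143.3
  z(9, 8) = -162  ←
  z(0, 15.2) = -136.8
The minimum is at p = 9, q = 8.

p = 9, q = 8, z = -162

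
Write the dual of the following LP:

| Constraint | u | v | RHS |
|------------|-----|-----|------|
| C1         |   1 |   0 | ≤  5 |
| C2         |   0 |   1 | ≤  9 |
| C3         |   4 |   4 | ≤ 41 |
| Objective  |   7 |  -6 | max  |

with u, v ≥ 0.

Primal max cᵀx s.t. Ax ≤ b, x ≥ 0  →  Dual min bᵀy s.t. Aᵀy ≥ c, y ≥ 0.

Minimize: z = 5y1 + 9y2 + 41y3

Subject to:
  y1 + 4y3 ≥ 7
  y2 + 4y3 ≥ -6
  y1, y2, y3 ≥ 0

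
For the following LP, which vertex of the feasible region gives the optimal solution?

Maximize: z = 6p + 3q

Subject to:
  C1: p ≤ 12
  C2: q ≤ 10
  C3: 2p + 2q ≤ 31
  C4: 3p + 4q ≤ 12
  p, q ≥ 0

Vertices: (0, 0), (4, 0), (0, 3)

Evaluate the objective at each vertex of the feasible region:
  z(0, 0) = 0
  z(4, 0) = 24  ←
  z(0, 3) = 9
The maximum is at p = 4, q = 0.

(4, 0)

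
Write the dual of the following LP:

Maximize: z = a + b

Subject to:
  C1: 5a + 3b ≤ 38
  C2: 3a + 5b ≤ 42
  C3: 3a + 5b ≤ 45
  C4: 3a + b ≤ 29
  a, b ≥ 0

Primal max cᵀx s.t. Ax ≤ b, x ≥ 0  →  Dual min bᵀy s.t. Aᵀy ≥ c, y ≥ 0.

Minimize: z = 38y1 + 42y2 + 45y3 + 29y4

Subject to:
  5y1 + 3y2 + 3y3 + 3y4 ≥ 1
  3y1 + 5y2 + 5y3 + y4 ≥ 1
  y1, y2, y3, y4 ≥ 0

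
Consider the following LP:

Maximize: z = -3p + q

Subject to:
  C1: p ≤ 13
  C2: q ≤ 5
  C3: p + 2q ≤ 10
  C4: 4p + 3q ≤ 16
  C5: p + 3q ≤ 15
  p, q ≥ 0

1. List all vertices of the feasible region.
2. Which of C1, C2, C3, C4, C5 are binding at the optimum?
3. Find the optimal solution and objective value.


1. (0, 0), (4, 0), (0.4, 4.8), (0, 5)
2. C2, C3, C5
3. p = 0, q = 5, z = 5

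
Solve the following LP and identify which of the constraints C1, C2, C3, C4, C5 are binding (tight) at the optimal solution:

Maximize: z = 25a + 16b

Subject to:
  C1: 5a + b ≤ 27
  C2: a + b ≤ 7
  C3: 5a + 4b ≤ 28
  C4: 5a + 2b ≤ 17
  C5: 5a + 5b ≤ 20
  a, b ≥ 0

At a = 3, b = 1, compute slack b - a·x for each constraint:
  C1: 27 − 16 = 11  (slack)
  C2: 7 − 4 = 3  (slack)
  C3: 28 − 19 = 9  (slack)
  C4: 17 − 17 = 0  (binding)
  C5: 20 − 20 = 0  (binding)

Optimal: a = 3, b = 1
Binding: C4, C5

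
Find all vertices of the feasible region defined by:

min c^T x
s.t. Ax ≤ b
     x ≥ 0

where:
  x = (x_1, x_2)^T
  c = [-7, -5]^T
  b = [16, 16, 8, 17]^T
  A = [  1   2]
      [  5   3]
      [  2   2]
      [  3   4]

(0, 0), (3.2, 0), (2, 2), (0, 4)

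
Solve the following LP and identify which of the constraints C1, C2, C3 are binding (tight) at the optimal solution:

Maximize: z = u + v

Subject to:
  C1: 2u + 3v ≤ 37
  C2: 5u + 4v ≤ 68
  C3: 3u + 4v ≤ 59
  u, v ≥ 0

At u = 8, v = 7, compute slack b - a·x for each constraint:
  C1: 37 − 37 = 0  (binding)
  C2: 68 − 68 = 0  (binding)
  C3: 59 − 52 = 7  (slack)

Optimal: u = 8, v = 7
Binding: C1, C2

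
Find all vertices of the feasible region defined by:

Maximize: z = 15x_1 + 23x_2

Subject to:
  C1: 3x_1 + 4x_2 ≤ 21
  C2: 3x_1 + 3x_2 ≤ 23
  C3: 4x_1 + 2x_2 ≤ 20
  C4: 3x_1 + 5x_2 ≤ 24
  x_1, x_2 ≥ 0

(0, 0), (5, 0), (3.8, 2.4), (3, 3), (0, 4.8)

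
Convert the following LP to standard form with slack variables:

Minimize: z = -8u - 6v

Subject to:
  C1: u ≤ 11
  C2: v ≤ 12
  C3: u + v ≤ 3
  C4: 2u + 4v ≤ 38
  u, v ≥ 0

min z = -8u - 6v

s.t.
  u + s1 = 11
  v + s2 = 12
  u + v + s3 = 3
  2u + 4v + s4 = 38
  u, v, s1, s2, s3, s4 ≥ 0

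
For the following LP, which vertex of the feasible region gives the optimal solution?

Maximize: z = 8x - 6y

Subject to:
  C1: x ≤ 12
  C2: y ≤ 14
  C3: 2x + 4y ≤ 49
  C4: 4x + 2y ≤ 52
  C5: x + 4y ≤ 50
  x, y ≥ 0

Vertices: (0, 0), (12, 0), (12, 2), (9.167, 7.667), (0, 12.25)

Evaluate the objective at each vertex of the feasible region:
  z(0, 0) = 0
  z(12, 0) = 96  ←
  z(12, 2) = 84
  z(9.167, 7.667) = 27.33
  z(0, 12.25) = -73.5
The maximum is at x = 12, y = 0.

(12, 0)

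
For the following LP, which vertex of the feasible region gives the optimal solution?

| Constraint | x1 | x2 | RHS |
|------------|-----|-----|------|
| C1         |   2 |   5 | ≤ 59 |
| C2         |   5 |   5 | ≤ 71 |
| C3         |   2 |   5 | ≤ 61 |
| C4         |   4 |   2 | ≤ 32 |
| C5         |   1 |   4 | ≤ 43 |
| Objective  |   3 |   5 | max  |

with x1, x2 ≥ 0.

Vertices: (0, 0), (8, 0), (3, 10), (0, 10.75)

Evaluate the objective at each vertex of the feasible region:
  z(0, 0) = 0
  z(8, 0) = 24
  z(3, 10) = 59  ←
  z(0, 10.75) = 53.75
The maximum is at x1 = 3, x2 = 10.

(3, 10)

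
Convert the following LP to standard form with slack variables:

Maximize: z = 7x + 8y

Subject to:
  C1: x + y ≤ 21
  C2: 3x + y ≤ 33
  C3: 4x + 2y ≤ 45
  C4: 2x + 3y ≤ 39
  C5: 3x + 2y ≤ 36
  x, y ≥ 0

max z = 7x + 8y

s.t.
  x + y + s1 = 21
  3x + y + s2 = 33
  4x + 2y + s3 = 45
  2x + 3y + s4 = 39
  3x + 2y + s5 = 36
  x, y, s1, s2, s3, s4, s5 ≥ 0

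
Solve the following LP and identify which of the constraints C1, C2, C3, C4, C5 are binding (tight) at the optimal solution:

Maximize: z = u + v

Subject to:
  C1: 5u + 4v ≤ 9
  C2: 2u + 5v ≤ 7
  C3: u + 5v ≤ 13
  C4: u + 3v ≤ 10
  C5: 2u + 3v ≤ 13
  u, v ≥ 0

At u = 1, v = 1, compute slack b - a·x for each constraint:
  C1: 9 − 9 = 0  (binding)
  C2: 7 − 7 = 0  (binding)
  C3: 13 − 6 = 7  (slack)
  C4: 10 − 4 = 6  (slack)
  C5: 13 − 5 = 8  (slack)

Optimal: u = 1, v = 1
Binding: C1, C2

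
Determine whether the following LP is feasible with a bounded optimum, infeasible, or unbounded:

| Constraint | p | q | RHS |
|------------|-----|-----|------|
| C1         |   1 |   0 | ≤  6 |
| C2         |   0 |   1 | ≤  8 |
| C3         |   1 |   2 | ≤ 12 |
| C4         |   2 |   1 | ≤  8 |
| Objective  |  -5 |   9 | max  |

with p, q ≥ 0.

Feasible with a bounded optimal solution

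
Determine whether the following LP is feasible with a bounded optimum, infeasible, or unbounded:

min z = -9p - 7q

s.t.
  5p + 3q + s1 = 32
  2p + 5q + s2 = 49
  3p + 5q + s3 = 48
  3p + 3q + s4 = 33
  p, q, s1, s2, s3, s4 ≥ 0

Feasible with a bounded optimal solution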